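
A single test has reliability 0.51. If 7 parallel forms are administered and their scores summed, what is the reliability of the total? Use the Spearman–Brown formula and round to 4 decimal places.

0.8793

ρ_k = kρ / (1 + (k−1)ρ) = 7·0.51 / (1 + 6·0.51) = 3.570 / 4.060 = 0.8793.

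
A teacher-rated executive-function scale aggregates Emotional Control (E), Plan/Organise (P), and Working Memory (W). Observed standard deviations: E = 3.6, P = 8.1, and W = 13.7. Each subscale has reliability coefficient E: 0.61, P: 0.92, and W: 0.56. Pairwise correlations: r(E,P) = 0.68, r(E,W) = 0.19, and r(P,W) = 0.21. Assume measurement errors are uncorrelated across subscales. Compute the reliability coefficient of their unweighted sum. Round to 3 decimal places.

Var(E+P+W) = 3.6² + 8.1² + 13.7² + 2·[3.6·8.1·0.68 + 3.6·13.7·0.19 + 8.1·13.7·0.21] = 266.26 + 105.007 = 371.267.
Under uncorrelated errors the observed covariances equal the true-score covariances, so only the own-variance terms attenuate.
True-score variance = [3.6²·0.61 + 8.1²·0.92 + 13.7²·0.56] + 105.007 = 173.373 + 105.007 = 278.38.
Reliability = 278.38 / 371.267 = 0.750.

0.750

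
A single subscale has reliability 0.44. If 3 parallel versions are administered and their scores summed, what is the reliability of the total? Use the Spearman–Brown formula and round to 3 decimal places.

0.702

ρ_k = kρ / (1 + (k−1)ρ) = 3·0.44 / (1 + 2·0.44) = 1.320 / 1.880 = 0.702.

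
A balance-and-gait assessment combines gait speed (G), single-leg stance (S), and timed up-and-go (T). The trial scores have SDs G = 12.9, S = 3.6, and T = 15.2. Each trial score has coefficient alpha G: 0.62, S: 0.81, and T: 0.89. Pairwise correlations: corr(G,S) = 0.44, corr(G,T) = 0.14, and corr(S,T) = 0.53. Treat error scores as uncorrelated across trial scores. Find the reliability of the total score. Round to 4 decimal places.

Var(G+S+T) = 12.9² + 3.6² + 15.2² + 2·[12.9·3.6·0.44 + 12.9·15.2·0.14 + 3.6·15.2·0.53] = 410.41 + 153.773 = 564.183.
Because errors are independent across components, Cov(Tᵢ,Tⱼ) = Cov(Xᵢ,Xⱼ); the off-diagonal part of the true-score variance is the same as above.
True-score variance = [12.9²·0.62 + 3.6²·0.81 + 15.2²·0.89] + 153.773 = 319.297 + 153.773 = 473.07.
Reliability = 473.07 / 564.183 = 0.8385.

0.8385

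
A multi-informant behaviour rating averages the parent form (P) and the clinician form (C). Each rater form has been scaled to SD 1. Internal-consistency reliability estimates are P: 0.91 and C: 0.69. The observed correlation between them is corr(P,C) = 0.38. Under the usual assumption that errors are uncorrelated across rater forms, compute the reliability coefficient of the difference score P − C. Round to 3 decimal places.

0.677

Var(P−C) = 1 + 1 − 2·0.38 = 2 − 0.76 = 1.24.
Because errors are independent across components, Cov(Tᵢ,Tⱼ) = Cov(Xᵢ,Xⱼ); the off-diagonal part of the true-score variance is the same as above.
True-score variance = [0.91 + 0.69] − 0.76 = 1.6 − 0.76 = 0.84.
Reliability = 0.84 / 1.24 = 0.677.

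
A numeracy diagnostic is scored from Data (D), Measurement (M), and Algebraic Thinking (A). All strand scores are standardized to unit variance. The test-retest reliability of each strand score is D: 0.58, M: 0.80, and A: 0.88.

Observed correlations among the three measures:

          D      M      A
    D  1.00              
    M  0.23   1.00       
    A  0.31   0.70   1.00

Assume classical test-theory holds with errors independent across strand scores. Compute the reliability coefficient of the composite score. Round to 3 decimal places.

Var(D+M+A) = 3 + 2·[0.23 + 0.31 + 0.70] = 3 + 2.48 = 5.48.
Under uncorrelated errors the observed covariances equal the true-score covariances, so only the own-variance terms attenuate.
True-score variance = [0.58 + 0.80 + 0.88] + 2.48 = 2.26 + 2.48 = 4.74.
Reliability = 4.74 / 5.48 = 0.865.

0.865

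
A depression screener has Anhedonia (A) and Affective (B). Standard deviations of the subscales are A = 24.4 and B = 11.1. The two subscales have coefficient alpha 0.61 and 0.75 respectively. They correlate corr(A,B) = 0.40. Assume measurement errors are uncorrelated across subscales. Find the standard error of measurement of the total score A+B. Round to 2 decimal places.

16.22

Var(total) = 718.57 + 216.672 = 935.242.
True-score variance = 455.577 + 216.672 = 672.249, so reliability = 0.7188.
Error variance = 935.242 − 672.249 = 262.993; SEM = √262.993 = 16.22.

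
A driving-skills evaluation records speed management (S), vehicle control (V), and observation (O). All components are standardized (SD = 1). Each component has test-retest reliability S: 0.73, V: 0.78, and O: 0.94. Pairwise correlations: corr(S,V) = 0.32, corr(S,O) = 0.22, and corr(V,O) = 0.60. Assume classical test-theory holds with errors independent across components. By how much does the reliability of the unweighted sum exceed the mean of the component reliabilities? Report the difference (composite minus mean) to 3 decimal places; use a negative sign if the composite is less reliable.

0.079

Var(sum) = 3 + 2.28 = 5.28; true-score variance = 2.45 + 2.28 = 4.73; composite reliability = 0.8958.
Mean component reliability = 0.8167.
Difference = 0.8958 − 0.8167 = 0.079.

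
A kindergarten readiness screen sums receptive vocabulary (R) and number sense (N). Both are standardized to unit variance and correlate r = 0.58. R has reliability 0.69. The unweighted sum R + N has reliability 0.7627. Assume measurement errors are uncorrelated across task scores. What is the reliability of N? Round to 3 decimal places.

0.560

Var(R+N) = 2 + 2·0.58 = 3.160.
True-score variance = ρ_R + ρ_N + 2·0.58, so 0.7627 = (0.69 + ρ_N + 1.16) / 3.160.
ρ_N = 0.7627·3.160 − 0.69 − 1.16 = 0.560.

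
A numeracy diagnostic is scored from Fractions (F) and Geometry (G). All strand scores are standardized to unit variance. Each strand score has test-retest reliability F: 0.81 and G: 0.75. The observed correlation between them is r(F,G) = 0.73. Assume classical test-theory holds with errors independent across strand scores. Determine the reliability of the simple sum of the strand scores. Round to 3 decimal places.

Var(F+G) = 2 + 2·[0.73] = 2 + 1.46 = 3.46.
With uncorrelated errors the cross-covariances are all true-score covariance, so they carry over unchanged; only the diagonal terms shrink to ρᵢσᵢ².
True-score variance = [0.81 + 0.75] + 1.46 = 1.56 + 1.46 = 3.02.
Reliability = 3.02 / 3.46 = 0.873.

0.873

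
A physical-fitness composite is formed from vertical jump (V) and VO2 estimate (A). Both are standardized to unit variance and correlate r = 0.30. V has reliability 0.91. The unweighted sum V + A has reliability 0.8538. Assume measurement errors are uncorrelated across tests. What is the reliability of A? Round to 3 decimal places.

0.710

Var(V+A) = 2 + 2·0.30 = 2.600.
True-score variance = ρ_V + ρ_A + 2·0.30, so 0.8538 = (0.91 + ρ_A + 0.60) / 2.600.
ρ_A = 0.8538·2.600 − 0.91 − 0.60 = 0.710.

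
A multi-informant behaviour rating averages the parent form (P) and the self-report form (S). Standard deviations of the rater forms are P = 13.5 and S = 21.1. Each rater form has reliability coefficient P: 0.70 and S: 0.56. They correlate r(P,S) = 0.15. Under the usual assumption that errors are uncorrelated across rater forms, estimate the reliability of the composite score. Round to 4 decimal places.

0.6485

Var(P+S) = 13.5² + 21.1² + 2·[13.5·21.1·0.15] = 627.46 + 85.455 = 712.915.
Because errors are independent across components, Cov(Tᵢ,Tⱼ) = Cov(Xᵢ,Xⱼ); the off-diagonal part of the true-score variance is the same as above.
True-score variance = [13.5²·0.70 + 21.1²·0.56] + 85.455 = 376.893 + 85.455 = 462.348.
Reliability = 462.348 / 712.915 = 0.6485.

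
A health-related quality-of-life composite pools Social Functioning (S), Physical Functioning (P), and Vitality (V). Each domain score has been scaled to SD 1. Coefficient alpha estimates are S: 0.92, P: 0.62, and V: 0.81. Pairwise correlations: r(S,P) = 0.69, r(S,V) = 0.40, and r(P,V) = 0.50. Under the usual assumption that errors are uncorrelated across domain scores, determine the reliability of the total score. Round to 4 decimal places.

0.8948

Var(S+P+V) = 3 + 2·[0.69 + 0.40 + 0.50] = 3 + 3.18 = 6.18.
Under uncorrelated errors the observed covariances equal the true-score covariances, so only the own-variance terms attenuate.
True-score variance = [0.92 + 0.62 + 0.81] + 3.18 = 2.35 + 3.18 = 5.53.
Reliability = 5.53 / 6.18 = 0.8948.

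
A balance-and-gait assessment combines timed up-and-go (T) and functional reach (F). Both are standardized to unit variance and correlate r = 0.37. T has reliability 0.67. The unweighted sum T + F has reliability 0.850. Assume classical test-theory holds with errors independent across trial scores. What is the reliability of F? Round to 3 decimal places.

Var(T+F) = 2 + 2·0.37 = 2.740.
True-score variance = ρ_T + ρ_F + 2·0.37, so 0.850 = (0.67 + ρ_F + 0.74) / 2.740.
ρ_F = 0.850·2.740 − 0.67 − 0.74 = 0.919.

0.919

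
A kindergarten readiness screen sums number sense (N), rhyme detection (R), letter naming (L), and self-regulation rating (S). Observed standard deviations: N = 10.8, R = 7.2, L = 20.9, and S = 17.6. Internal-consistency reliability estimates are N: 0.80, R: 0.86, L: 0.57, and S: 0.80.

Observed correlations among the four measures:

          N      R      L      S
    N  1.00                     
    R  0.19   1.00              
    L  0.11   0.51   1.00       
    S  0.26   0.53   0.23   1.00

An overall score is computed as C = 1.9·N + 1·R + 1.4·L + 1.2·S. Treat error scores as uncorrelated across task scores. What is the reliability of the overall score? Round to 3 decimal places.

Var(C) = 1.9²·10.8² + 7.2² + 1.4²·20.9² + 1.2²·17.6² + 2·[1.9·10.8·7.2·0.19 + 2.66·10.8·20.9·0.11 + 2.28·10.8·17.6·0.26 + 1.4·7.2·20.9·0.51 + 1.2·7.2·17.6·0.53 + 1.68·20.9·17.6·0.23] = 1775.11 + 1073.93 = 2849.05.
With uncorrelated errors the cross-covariances are all true-score covariance, so they carry over unchanged; only the diagonal terms shrink to ρᵢσᵢ².
True-score variance = [1.9²·10.8²·0.80 + 7.2²·0.86 + 1.4²·20.9²·0.57 + 1.2²·17.6²·0.80] + 1073.93 = 1226.29 + 1073.93 = 2300.22.
Reliability = 2300.22 / 2849.05 = 0.807.

0.807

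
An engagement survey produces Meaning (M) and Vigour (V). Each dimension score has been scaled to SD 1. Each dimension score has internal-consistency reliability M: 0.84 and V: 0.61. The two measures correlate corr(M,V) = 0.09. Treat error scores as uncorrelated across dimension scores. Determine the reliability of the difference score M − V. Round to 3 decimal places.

0.698

Var(M−V) = 1 + 1 − 2·0.09 = 2 − 0.18 = 1.82.
Because errors are independent across components, Cov(Tᵢ,Tⱼ) = Cov(Xᵢ,Xⱼ); the off-diagonal part of the true-score variance is the same as above.
True-score variance = [0.84 + 0.61] − 0.18 = 1.45 − 0.18 = 1.27.
Reliability = 1.27 / 1.82 = 0.698.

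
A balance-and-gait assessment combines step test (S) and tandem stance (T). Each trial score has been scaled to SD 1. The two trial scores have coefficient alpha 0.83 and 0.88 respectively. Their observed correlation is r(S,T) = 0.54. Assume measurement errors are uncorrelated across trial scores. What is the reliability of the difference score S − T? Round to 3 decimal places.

0.685

Var(S−T) = 1 + 1 − 2·0.54 = 2 − 1.08 = 0.92.
Under uncorrelated errors the observed covariances equal the true-score covariances, so only the own-variance terms attenuate.
True-score variance = [0.83 + 0.88] − 1.08 = 1.71 − 1.08 = 0.63.
Reliability = 0.63 / 0.92 = 0.685.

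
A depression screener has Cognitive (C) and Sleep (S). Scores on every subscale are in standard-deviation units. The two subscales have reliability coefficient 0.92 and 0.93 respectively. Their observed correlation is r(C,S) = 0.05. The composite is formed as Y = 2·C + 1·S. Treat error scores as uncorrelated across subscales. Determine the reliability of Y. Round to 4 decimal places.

Var(Y) = 2² + 1 + 2·[2·0.05] = 5 + 0.2 = 5.2.
Because errors are independent across components, Cov(Tᵢ,Tⱼ) = Cov(Xᵢ,Xⱼ); the off-diagonal part of the true-score variance is the same as above.
True-score variance = [2²·0.92 + 0.93] + 0.2 = 4.61 + 0.2 = 4.81.
Reliability = 4.81 / 5.2 = 0.9250.

0.9250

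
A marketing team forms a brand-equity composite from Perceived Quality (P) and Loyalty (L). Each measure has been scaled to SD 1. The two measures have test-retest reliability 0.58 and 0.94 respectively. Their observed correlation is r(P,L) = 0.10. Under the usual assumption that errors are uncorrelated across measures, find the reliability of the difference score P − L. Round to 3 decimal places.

0.733

Var(P−L) = 1 + 1 − 2·0.10 = 2 − 0.2 = 1.8.
With uncorrelated errors the cross-covariances are all true-score covariance, so they carry over unchanged; only the diagonal terms shrink to ρᵢσᵢ².
True-score variance = [0.58 + 0.94] − 0.2 = 1.52 − 0.2 = 1.32.
Reliability = 1.32 / 1.8 = 0.733.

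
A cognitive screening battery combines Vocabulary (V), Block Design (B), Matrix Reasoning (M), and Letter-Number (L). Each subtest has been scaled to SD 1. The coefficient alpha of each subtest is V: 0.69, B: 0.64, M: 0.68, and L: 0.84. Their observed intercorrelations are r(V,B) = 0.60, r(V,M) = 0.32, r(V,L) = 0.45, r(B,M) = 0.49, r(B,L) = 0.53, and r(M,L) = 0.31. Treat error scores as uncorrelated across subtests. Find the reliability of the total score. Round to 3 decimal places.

0.878

Var(V+B+M+L) = 4 + 2·[0.60 + 0.32 + 0.45 + 0.49 + 0.53 + 0.31] = 4 + 5.4 = 9.4.
Because errors are independent across components, Cov(Tᵢ,Tⱼ) = Cov(Xᵢ,Xⱼ); the off-diagonal part of the true-score variance is the same as above.
True-score variance = [0.69 + 0.64 + 0.68 + 0.84] + 5.4 = 2.85 + 5.4 = 8.25.
Reliability = 8.25 / 9.4 = 0.878.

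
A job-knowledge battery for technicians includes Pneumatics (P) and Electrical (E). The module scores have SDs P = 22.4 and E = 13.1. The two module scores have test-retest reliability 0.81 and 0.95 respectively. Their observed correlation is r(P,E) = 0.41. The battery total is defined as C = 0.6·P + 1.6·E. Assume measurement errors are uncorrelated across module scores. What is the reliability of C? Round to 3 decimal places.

Var(C) = 0.6²·22.4² + 1.6²·13.1² + 2·[0.96·22.4·13.1·0.41] = 619.955 + 230.996 = 850.951.
Because errors are independent across components, Cov(Tᵢ,Tⱼ) = Cov(Xᵢ,Xⱼ); the off-diagonal part of the true-score variance is the same as above.
True-score variance = [0.6²·22.4²·0.81 + 1.6²·13.1²·0.95] + 230.996 = 563.669 + 230.996 = 794.665.
Reliability = 794.665 / 850.951 = 0.934.

0.934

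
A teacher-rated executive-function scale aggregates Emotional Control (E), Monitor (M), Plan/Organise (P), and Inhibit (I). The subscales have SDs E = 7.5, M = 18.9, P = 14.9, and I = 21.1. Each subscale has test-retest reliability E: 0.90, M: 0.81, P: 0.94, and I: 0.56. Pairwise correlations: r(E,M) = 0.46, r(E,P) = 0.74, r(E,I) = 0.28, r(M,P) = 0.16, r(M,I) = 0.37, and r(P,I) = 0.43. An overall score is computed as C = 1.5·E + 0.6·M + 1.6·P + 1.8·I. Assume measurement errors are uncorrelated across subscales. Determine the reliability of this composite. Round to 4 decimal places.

0.8321

Var(C) = 1.5²·7.5² + 0.6²·18.9² + 1.6²·14.9² + 1.8²·21.1² + 2·[0.9·7.5·18.9·0.46 + 2.4·7.5·14.9·0.74 + 2.7·7.5·21.1·0.28 + 0.96·18.9·14.9·0.16 + 1.08·18.9·21.1·0.37 + 2.88·14.9·21.1·0.43] = 2265.98 + 1937.48 = 4203.47.
With uncorrelated errors the cross-covariances are all true-score covariance, so they carry over unchanged; only the diagonal terms shrink to ρᵢσᵢ².
True-score variance = [1.5²·7.5²·0.90 + 0.6²·18.9²·0.81 + 1.6²·14.9²·0.94 + 1.8²·21.1²·0.56] + 1937.48 = 1560.1 + 1937.48 = 3497.59.
Reliability = 3497.59 / 4203.47 = 0.8321.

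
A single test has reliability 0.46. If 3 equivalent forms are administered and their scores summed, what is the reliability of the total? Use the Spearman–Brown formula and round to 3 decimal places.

ρ_k = kρ / (1 + (k−1)ρ) = 3·0.46 / (1 + 2·0.46) = 1.380 / 1.920 = 0.719.

0.719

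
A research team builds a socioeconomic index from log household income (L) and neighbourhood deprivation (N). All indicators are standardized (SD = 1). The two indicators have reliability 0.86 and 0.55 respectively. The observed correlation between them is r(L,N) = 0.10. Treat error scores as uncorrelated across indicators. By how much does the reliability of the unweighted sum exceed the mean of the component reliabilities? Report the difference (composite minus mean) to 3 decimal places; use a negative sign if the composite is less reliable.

0.027

Var(sum) = 2 + 0.2 = 2.2; true-score variance = 1.41 + 0.2 = 1.61; composite reliability = 0.7318.
Mean component reliability = 0.7050.
Difference = 0.7318 − 0.7050 = 0.027.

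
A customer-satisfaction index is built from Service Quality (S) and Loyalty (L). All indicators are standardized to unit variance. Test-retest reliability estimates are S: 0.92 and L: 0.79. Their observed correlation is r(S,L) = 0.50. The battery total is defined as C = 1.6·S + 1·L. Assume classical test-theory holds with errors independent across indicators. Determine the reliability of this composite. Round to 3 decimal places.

Var(C) = 1.6² + 1 + 2·[1.6·0.50] = 3.56 + 1.6 = 5.16.
With uncorrelated errors the cross-covariances are all true-score covariance, so they carry over unchanged; only the diagonal terms shrink to ρᵢσᵢ².
True-score variance = [1.6²·0.92 + 0.79] + 1.6 = 3.1452 + 1.6 = 4.7452.
Reliability = 4.7452 / 5.16 = 0.920.

0.920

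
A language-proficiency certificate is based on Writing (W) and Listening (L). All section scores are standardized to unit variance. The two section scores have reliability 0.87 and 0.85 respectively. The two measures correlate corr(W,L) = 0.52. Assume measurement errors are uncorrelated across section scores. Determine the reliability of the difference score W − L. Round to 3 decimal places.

0.708

Var(W−L) = 1 + 1 − 2·0.52 = 2 − 1.04 = 0.96.
Because errors are independent across components, Cov(Tᵢ,Tⱼ) = Cov(Xᵢ,Xⱼ); the off-diagonal part of the true-score variance is the same as above.
True-score variance = [0.87 + 0.85] − 1.04 = 1.72 − 1.04 = 0.68.
Reliability = 0.68 / 0.96 = 0.708.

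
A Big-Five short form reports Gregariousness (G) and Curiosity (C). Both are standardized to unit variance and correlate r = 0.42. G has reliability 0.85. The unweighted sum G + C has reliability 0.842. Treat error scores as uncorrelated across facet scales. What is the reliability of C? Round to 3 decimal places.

0.701

Var(G+C) = 2 + 2·0.42 = 2.840.
True-score variance = ρ_G + ρ_C + 2·0.42, so 0.842 = (0.85 + ρ_C + 0.84) / 2.840.
ρ_C = 0.842·2.840 − 0.85 − 0.84 = 0.701.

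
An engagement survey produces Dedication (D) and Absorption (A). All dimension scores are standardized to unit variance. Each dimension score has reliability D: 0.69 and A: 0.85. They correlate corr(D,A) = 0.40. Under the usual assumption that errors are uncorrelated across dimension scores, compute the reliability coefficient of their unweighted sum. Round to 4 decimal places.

0.8357

Var(D+A) = 2 + 2·[0.40] = 2 + 0.8 = 2.8.
Because errors are independent across components, Cov(Tᵢ,Tⱼ) = Cov(Xᵢ,Xⱼ); the off-diagonal part of the true-score variance is the same as above.
True-score variance = [0.69 + 0.85] + 0.8 = 1.54 + 0.8 = 2.34.
Reliability = 2.34 / 2.8 = 0.8357.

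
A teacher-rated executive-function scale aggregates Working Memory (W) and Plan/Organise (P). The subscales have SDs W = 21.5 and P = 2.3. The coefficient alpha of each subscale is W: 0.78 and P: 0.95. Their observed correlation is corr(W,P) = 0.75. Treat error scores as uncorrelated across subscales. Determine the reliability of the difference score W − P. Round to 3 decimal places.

0.741

Var(W−P) = 21.5² + 2.3² − 2·21.5·2.3·0.75 = 467.54 − 74.175 = 393.365.
Because errors are independent across components, Cov(Tᵢ,Tⱼ) = Cov(Xᵢ,Xⱼ); the off-diagonal part of the true-score variance is the same as above.
True-score variance = [21.5²·0.78 + 2.3²·0.95] − 74.175 = 365.581 − 74.175 = 291.406.
Reliability = 291.406 / 393.365 = 0.741.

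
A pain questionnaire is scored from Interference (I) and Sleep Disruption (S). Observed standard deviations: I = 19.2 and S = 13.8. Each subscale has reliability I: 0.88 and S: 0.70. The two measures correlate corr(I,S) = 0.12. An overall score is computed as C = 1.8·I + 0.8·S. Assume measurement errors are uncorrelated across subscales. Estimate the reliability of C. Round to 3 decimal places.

0.872

Var(C) = 1.8²·19.2² + 0.8²·13.8² + 2·[1.44·19.2·13.8·0.12] = 1316.28 + 91.5702 = 1407.85.
With uncorrelated errors the cross-covariances are all true-score covariance, so they carry over unchanged; only the diagonal terms shrink to ρᵢσᵢ².
True-score variance = [1.8²·19.2²·0.88 + 0.8²·13.8²·0.70] + 91.5702 = 1136.38 + 91.5702 = 1227.95.
Reliability = 1227.95 / 1407.85 = 0.872.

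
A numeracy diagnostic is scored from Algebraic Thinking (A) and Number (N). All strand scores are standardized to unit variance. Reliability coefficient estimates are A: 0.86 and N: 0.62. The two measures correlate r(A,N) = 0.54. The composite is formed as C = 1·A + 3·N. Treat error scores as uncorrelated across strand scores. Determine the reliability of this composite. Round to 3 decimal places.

Var(C) = 1 + 3² + 2·[3·0.54] = 10 + 3.24 = 13.24.
Because errors are independent across components, Cov(Tᵢ,Tⱼ) = Cov(Xᵢ,Xⱼ); the off-diagonal part of the true-score variance is the same as above.
True-score variance = [0.86 + 3²·0.62] + 3.24 = 6.44 + 3.24 = 9.68.
Reliability = 9.68 / 13.24 = 0.731.

0.731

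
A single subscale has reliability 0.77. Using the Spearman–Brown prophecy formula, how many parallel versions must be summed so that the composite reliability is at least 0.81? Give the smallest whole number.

k ≥ ρ*(1−ρ₁)/(ρ₁(1−ρ*)) = 0.81·0.23 / (0.77·0.19) = 1.273.
Smallest integer k = 2.

2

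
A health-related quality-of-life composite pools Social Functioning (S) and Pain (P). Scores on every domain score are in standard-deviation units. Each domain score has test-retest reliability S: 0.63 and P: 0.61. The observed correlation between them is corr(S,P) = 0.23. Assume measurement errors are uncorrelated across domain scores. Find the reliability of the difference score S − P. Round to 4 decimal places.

0.5065

Var(S−P) = 1 + 1 − 2·0.23 = 2 − 0.46 = 1.54.
Under uncorrelated errors the observed covariances equal the true-score covariances, so only the own-variance terms attenuate.
True-score variance = [0.63 + 0.61] − 0.46 = 1.24 − 0.46 = 0.78.
Reliability = 0.78 / 1.54 = 0.5065.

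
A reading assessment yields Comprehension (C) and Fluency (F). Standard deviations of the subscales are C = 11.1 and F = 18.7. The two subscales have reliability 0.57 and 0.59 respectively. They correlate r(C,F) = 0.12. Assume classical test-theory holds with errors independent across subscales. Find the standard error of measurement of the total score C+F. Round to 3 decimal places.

Var(total) = 472.9 + 49.8168 = 522.717.
True-score variance = 276.547 + 49.8168 = 326.364, so reliability = 0.6244.
Error variance = 522.717 − 326.364 = 196.353; SEM = √196.353 = 14.013.

14.013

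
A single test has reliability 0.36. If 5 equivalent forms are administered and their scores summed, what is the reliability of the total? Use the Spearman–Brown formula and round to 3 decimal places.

0.738

ρ_k = kρ / (1 + (k−1)ρ) = 5·0.36 / (1 + 4·0.36) = 1.800 / 2.440 = 0.738.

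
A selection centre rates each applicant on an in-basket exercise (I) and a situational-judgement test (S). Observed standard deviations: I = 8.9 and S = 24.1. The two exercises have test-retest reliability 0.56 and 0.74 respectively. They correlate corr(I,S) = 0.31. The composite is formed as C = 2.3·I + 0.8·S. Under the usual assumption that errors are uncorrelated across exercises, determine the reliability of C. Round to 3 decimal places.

Var(C) = 2.3²·8.9² + 0.8²·24.1² + 2·[1.84·8.9·24.1·0.31] = 790.739 + 244.69 = 1035.43.
Because errors are independent across components, Cov(Tᵢ,Tⱼ) = Cov(Xᵢ,Xⱼ); the off-diagonal part of the true-score variance is the same as above.
True-score variance = [2.3²·8.9²·0.56 + 0.8²·24.1²·0.74] + 244.69 = 509.723 + 244.69 = 754.414.
Reliability = 754.414 / 1035.43 = 0.729.

0.729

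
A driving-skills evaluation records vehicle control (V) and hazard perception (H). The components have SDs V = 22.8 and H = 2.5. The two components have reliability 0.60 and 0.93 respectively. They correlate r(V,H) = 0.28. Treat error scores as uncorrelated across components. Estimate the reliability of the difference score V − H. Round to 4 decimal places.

0.5783

Var(V−H) = 22.8² + 2.5² − 2·22.8·2.5·0.28 = 526.09 − 31.92 = 494.17.
Because errors are independent across components, Cov(Tᵢ,Tⱼ) = Cov(Xᵢ,Xⱼ); the off-diagonal part of the true-score variance is the same as above.
True-score variance = [22.8²·0.60 + 2.5²·0.93] − 31.92 = 317.716 − 31.92 = 285.796.
Reliability = 285.796 / 494.17 = 0.5783.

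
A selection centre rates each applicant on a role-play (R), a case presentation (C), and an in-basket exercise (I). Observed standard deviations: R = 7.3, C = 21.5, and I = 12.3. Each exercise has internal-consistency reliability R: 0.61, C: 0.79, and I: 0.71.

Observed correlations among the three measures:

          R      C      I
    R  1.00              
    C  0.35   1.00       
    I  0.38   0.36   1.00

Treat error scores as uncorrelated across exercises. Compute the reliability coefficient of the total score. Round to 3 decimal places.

Var(R+C+I) = 7.3² + 21.5² + 12.3² + 2·[7.3·21.5·0.35 + 7.3·12.3·0.38 + 21.5·12.3·0.36] = 666.83 + 368.509 = 1035.34.
Under uncorrelated errors the observed covariances equal the true-score covariances, so only the own-variance terms attenuate.
True-score variance = [7.3²·0.61 + 21.5²·0.79 + 12.3²·0.71] + 368.509 = 505.1 + 368.509 = 873.61.
Reliability = 873.61 / 1035.34 = 0.844.

0.844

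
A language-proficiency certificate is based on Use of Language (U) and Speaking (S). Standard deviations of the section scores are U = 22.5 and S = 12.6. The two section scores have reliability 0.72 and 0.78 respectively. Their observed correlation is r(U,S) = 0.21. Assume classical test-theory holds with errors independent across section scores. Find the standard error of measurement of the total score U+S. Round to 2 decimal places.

Var(total) = 665.01 + 119.07 = 784.08.
True-score variance = 488.333 + 119.07 = 607.403, so reliability = 0.7747.
Error variance = 784.08 − 607.403 = 176.677; SEM = √176.677 = 13.29.

13.29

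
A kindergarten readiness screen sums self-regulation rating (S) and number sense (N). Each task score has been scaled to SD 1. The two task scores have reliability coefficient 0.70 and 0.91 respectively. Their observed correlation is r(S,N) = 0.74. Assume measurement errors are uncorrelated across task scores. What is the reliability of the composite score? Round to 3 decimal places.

0.888

Var(S+N) = 2 + 2·[0.74] = 2 + 1.48 = 3.48.
Because errors are independent across components, Cov(Tᵢ,Tⱼ) = Cov(Xᵢ,Xⱼ); the off-diagonal part of the true-score variance is the same as above.
True-score variance = [0.70 + 0.91] + 1.48 = 1.61 + 1.48 = 3.09.
Reliability = 3.09 / 3.48 = 0.888.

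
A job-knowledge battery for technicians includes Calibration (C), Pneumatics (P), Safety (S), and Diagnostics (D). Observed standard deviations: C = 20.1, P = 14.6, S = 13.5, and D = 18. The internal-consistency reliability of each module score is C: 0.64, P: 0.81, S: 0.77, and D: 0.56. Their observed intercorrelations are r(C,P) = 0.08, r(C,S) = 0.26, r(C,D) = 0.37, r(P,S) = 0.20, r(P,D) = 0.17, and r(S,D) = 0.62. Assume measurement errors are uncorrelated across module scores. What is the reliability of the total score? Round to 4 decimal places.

Var(C+P+S+D) = 20.1² + 14.6² + 13.5² + 18² + 2·[20.1·14.6·0.08 + 20.1·13.5·0.26 + 20.1·18·0.37 + 14.6·13.5·0.20 + 14.6·18·0.17 + 13.5·18·0.62] = 1123.42 + 925.3 = 2048.72.
Under uncorrelated errors the observed covariances equal the true-score covariances, so only the own-variance terms attenuate.
True-score variance = [20.1²·0.64 + 14.6²·0.81 + 13.5²·0.77 + 18²·0.56] + 925.3 = 752.999 + 925.3 = 1678.3.
Reliability = 1678.3 / 2048.72 = 0.8192.

0.8192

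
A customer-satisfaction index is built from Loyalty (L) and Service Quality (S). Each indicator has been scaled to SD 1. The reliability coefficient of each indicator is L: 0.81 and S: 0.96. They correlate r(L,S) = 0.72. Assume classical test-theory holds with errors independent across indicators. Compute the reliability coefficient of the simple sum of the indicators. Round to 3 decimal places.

0.933

Var(L+S) = 2 + 2·[0.72] = 2 + 1.44 = 3.44.
With uncorrelated errors the cross-covariances are all true-score covariance, so they carry over unchanged; only the diagonal terms shrink to ρᵢσᵢ².
True-score variance = [0.81 + 0.96] + 1.44 = 1.77 + 1.44 = 3.21.
Reliability = 3.21 / 3.44 = 0.933.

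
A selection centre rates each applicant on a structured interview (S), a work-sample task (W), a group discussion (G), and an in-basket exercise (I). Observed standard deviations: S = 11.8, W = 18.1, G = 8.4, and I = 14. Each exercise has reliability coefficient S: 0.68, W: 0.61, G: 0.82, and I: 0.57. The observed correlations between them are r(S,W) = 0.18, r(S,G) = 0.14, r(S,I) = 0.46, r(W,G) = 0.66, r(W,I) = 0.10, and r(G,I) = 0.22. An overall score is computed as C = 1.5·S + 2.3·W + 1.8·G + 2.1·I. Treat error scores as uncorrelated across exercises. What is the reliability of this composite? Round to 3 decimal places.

Var(C) = 1.5²·11.8² + 2.3²·18.1² + 1.8²·8.4² + 2.1²·14² + 2·[3.45·11.8·18.1·0.18 + 2.7·11.8·8.4·0.14 + 3.15·11.8·14·0.46 + 4.14·18.1·8.4·0.66 + 4.83·18.1·14·0.10 + 3.78·8.4·14·0.22] = 3139.32 + 2090.2 = 5229.52.
Because errors are independent across components, Cov(Tᵢ,Tⱼ) = Cov(Xᵢ,Xⱼ); the off-diagonal part of the true-score variance is the same as above.
True-score variance = [1.5²·11.8²·0.68 + 2.3²·18.1²·0.61 + 1.8²·8.4²·0.82 + 2.1²·14²·0.57] + 2090.2 = 1950.35 + 2090.2 = 4040.55.
Reliability = 4040.55 / 5229.52 = 0.773.

0.773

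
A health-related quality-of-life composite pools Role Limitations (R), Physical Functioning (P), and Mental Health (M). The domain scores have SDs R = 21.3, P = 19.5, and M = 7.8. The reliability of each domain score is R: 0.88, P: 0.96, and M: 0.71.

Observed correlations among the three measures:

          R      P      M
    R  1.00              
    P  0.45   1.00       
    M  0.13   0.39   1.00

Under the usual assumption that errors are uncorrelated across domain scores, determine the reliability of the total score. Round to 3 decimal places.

Var(R+P+M) = 21.3² + 19.5² + 7.8² + 2·[21.3·19.5·0.45 + 21.3·7.8·0.13 + 19.5·7.8·0.39] = 894.78 + 535.649 = 1430.43.
With uncorrelated errors the cross-covariances are all true-score covariance, so they carry over unchanged; only the diagonal terms shrink to ρᵢσᵢ².
True-score variance = [21.3²·0.88 + 19.5²·0.96 + 7.8²·0.71] + 535.649 = 807.484 + 535.649 = 1343.13.
Reliability = 1343.13 / 1430.43 = 0.939.

0.939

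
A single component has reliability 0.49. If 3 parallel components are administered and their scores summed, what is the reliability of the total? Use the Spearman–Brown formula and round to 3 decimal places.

ρ_k = kρ / (1 + (k−1)ρ) = 3·0.49 / (1 + 2·0.49) = 1.470 / 1.980 = 0.742.

0.742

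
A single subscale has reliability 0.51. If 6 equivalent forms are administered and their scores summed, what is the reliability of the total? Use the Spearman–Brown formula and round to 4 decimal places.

ρ_k = kρ / (1 + (k−1)ρ) = 6·0.51 / (1 + 5·0.51) = 3.060 / 3.550 = 0.8620.

0.8620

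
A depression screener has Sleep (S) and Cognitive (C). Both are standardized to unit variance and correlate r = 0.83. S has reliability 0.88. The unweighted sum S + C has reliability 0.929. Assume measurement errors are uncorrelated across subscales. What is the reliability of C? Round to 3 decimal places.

0.860

Var(S+C) = 2 + 2·0.83 = 3.660.
True-score variance = ρ_S + ρ_C + 2·0.83, so 0.929 = (0.88 + ρ_C + 1.66) / 3.660.
ρ_C = 0.929·3.660 − 0.88 − 1.66 = 0.860.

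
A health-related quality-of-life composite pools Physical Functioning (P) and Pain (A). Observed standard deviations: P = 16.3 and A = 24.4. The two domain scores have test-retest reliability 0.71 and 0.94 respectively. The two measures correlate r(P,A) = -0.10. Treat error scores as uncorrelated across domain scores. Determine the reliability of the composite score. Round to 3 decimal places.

0.856

Var(P+A) = 16.3² + 24.4² + 2·[16.3·24.4·(-0.10)] = 861.05 − 79.544 = 781.506.
Under uncorrelated errors the observed covariances equal the true-score covariances, so only the own-variance terms attenuate.
True-score variance = [16.3²·0.71 + 24.4²·0.94] − 79.544 = 748.278 − 79.544 = 668.734.
Reliability = 668.734 / 781.506 = 0.856.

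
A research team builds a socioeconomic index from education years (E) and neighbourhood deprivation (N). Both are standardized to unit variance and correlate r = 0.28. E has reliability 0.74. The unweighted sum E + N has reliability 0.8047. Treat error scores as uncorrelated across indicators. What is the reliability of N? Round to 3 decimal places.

Var(E+N) = 2 + 2·0.28 = 2.560.
True-score variance = ρ_E + ρ_N + 2·0.28, so 0.8047 = (0.74 + ρ_N + 0.56) / 2.560.
ρ_N = 0.8047·2.560 − 0.74 − 0.56 = 0.760.

0.760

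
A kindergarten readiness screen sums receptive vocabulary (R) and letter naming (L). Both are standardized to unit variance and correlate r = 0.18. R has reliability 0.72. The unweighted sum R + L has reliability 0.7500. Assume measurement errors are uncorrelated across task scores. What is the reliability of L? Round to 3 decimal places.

0.690

Var(R+L) = 2 + 2·0.18 = 2.360.
True-score variance = ρ_R + ρ_L + 2·0.18, so 0.7500 = (0.72 + ρ_L + 0.36) / 2.360.
ρ_L = 0.7500·2.360 − 0.72 − 0.36 = 0.690.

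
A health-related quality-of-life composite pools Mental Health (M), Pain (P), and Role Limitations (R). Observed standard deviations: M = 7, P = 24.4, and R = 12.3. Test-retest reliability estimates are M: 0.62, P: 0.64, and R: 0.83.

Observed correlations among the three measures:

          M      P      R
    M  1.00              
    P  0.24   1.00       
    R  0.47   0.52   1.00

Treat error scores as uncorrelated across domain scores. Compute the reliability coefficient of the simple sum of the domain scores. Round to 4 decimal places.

0.7964

Var(M+P+R) = 7² + 24.4² + 12.3² + 2·[7·24.4·0.24 + 7·12.3·0.47 + 24.4·12.3·0.52] = 795.65 + 475.043 = 1270.69.
With uncorrelated errors the cross-covariances are all true-score covariance, so they carry over unchanged; only the diagonal terms shrink to ρᵢσᵢ².
True-score variance = [7²·0.62 + 24.4²·0.64 + 12.3²·0.83] + 475.043 = 536.981 + 475.043 = 1012.02.
Reliability = 1012.02 / 1270.69 = 0.7964.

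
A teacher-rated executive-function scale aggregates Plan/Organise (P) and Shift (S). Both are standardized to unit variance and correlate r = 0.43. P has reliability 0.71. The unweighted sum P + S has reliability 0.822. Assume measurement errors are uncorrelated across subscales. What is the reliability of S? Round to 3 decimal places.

Var(P+S) = 2 + 2·0.43 = 2.860.
True-score variance = ρ_P + ρ_S + 2·0.43, so 0.822 = (0.71 + ρ_S + 0.86) / 2.860.
ρ_S = 0.822·2.860 − 0.71 − 0.86 = 0.781.

0.781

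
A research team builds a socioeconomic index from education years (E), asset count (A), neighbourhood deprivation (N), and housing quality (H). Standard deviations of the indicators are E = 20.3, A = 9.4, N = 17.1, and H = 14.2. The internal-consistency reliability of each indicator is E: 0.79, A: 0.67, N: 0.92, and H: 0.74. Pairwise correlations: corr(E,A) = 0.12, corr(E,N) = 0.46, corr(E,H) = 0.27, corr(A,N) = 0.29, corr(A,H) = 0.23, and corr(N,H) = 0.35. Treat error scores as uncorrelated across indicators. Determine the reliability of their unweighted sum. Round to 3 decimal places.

0.896

Var(E+A+N+H) = 20.3² + 9.4² + 17.1² + 14.2² + 2·[20.3·9.4·0.12 + 20.3·17.1·0.46 + 20.3·14.2·0.27 + 9.4·17.1·0.29 + 9.4·14.2·0.23 + 17.1·14.2·0.35] = 994.5 + 845.421 = 1839.92.
With uncorrelated errors the cross-covariances are all true-score covariance, so they carry over unchanged; only the diagonal terms shrink to ρᵢσᵢ².
True-score variance = [20.3²·0.79 + 9.4²·0.67 + 17.1²·0.92 + 14.2²·0.74] + 845.421 = 802.983 + 845.421 = 1648.4.
Reliability = 1648.4 / 1839.92 = 0.896.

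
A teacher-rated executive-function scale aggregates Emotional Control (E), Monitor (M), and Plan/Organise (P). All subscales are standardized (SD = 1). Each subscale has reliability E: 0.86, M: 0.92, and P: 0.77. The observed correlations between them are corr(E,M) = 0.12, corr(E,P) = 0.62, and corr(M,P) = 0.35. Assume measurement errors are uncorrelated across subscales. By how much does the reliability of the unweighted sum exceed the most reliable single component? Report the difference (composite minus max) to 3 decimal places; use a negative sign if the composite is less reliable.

-0.007

Var(sum) = 3 + 2.18 = 5.18; true-score variance = 2.55 + 2.18 = 4.73; composite reliability = 0.9131.
Max component reliability = 0.9200.
Difference = 0.9131 − 0.9200 = -0.007.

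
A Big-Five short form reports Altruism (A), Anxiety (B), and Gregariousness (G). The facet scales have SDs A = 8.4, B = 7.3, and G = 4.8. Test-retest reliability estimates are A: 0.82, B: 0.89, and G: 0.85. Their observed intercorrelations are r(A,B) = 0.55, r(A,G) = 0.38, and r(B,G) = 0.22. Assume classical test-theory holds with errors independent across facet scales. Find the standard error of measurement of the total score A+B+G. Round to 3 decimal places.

Var(total) = 146.89 + 113.513 = 260.403.
True-score variance = 124.871 + 113.513 = 238.384, so reliability = 0.9154.
Error variance = 260.403 − 238.384 = 22.0187; SEM = √22.0187 = 4.692.

4.692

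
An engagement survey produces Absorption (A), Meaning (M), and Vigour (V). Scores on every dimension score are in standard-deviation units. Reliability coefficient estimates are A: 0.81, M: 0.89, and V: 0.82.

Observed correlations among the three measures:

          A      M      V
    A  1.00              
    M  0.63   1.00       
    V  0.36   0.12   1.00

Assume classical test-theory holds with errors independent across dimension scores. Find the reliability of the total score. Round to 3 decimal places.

Var(A+M+V) = 3 + 2·[0.63 + 0.36 + 0.12] = 3 + 2.22 = 5.22.
Under uncorrelated errors the observed covariances equal the true-score covariances, so only the own-variance terms attenuate.
True-score variance = [0.81 + 0.89 + 0.82] + 2.22 = 2.52 + 2.22 = 4.74.
Reliability = 4.74 / 5.22 = 0.908.

0.908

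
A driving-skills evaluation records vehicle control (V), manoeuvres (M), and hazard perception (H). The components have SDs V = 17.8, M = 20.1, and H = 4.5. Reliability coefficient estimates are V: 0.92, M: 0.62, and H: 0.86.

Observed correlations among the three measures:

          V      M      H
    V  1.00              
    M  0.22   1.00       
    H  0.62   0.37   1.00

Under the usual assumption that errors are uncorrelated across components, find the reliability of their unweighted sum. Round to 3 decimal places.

0.829

Var(V+M+H) = 17.8² + 20.1² + 4.5² + 2·[17.8·20.1·0.22 + 17.8·4.5·0.62 + 20.1·4.5·0.37] = 741.1 + 323.68 = 1064.78.
With uncorrelated errors the cross-covariances are all true-score covariance, so they carry over unchanged; only the diagonal terms shrink to ρᵢσᵢ².
True-score variance = [17.8²·0.92 + 20.1²·0.62 + 4.5²·0.86] + 323.68 = 559.394 + 323.68 = 883.074.
Reliability = 883.074 / 1064.78 = 0.829.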